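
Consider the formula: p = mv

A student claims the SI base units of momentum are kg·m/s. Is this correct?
Units of each symbol in p = mv:
  m (mass): kg
  v (velocity): m/s

Multiplying the contributions: [kg] · [m/s]
Adding exponents of each base unit: kg: 1, m: 1, s: -1
SI base units of momentum: kg·m/s

The claimed units kg·m/s match the derived units, so the claim is correct.

Answer: Yes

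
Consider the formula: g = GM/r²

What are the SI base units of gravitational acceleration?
Units of each symbol in g = GM/r²:
  G (gravitational constant): m³/(kg·s²)
  M (mass): kg
  r (distance): m  → to the power 2 in the denominator, contributes 1/m²

Multiplying the contributions: [m³/(kg·s²)] · [kg] · [1/m²]
Adding exponents of each base unit: m: 1, s: -2
SI base units of gravitational acceleration: m/s²

Answer: m/s²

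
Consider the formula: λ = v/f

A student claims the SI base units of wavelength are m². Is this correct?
Units of each symbol in λ = v/f:
  v (wave speed): m/s
  f (frequency): 1/s  → in the denominator, contributes s

Multiplying the contributions: [m/s] · [s]
Adding exponents of each base unit: m: 1
SI base units of wavelength: m

The claimed units m² (exponents m: 2) do not match the derived units m (exponents m: 1), so the claim is incorrect.

Answer: No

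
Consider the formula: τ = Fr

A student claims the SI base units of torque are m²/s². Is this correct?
Units of each symbol in τ = Fr:
  F (force): kg·m/s²
  r (lever arm): m

Multiplying the contributions: [kg·m/s²] · [m]
Adding exponents of each base unit: kg: 1, m: 2, s: -2
SI base units of torque: kg·m²/s²

The claimed units m²/s² (exponents m: 2, s: -2) do not match the derived units kg·m²/s² (exponents kg: 1, m: 2, s: -2), so the claim is incorrect.

Answer: No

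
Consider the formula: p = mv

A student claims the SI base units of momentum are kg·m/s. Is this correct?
Units of each symbol in p = mv:
  m (mass): kg
  v (velocity): m/s

Multiplying the contributions: [kg] · [m/s]
Adding exponents of each base unit: kg: 1, m: 1, s: -1
SI base units of momentum: kg·m/s

The claimed units kg·m/s match the derived units, so the claim is correct.

Answer: Yes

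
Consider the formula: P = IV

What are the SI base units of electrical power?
Units of each symbol in P = IV:
  I (current): A
  V (voltage, in volts): kg·m²/(s³·A)

Multiplying the contributions: [A] · [kg·m²/(s³·A)]
Adding exponents of each base unit: kg: 1, m: 2, s: -3
SI base units of electrical power: kg·m²/s³

Answer: kg·m²/s³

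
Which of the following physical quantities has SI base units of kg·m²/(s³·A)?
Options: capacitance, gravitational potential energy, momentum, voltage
Checking the SI base units of each option:
  capacitance (C = Q/V): s⁴·A²/(kg·m²)  ✗
  gravitational potential energy (U = -GMm/r): kg·m²/s²  ✗
  momentum (p = mv): kg·m/s  ✗
  voltage (V = IR): kg·m²/(s³·A)  ✓ matches

Only voltage has units kg·m²/(s³·A).

Answer: voltage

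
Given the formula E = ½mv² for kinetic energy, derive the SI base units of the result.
Units of each symbol in E = ½mv²:
  m (mass): kg
  v (speed): m/s  → to the power 2, contributes m²/s²
  The factor ½ is dimensionless.

Multiplying the contributions: [kg] · [m²/s²]
Adding exponents of each base unit: kg: 1, m: 2, s: -2
SI base units of kinetic energy: kg·m²/s²

Answer: kg·m²/s²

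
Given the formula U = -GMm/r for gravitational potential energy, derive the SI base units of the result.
Units of each symbol in U = -GMm/r:
  G (gravitational constant): m³/(kg·s²)
  M (mass): kg
  m (mass): kg
  r (distance): m  → in the denominator, contributes 1/m
  The minus sign does not affect the units.

Multiplying the contributions: [m³/(kg·s²)] · [kg] · [kg] · [1/m]
Adding exponents of each base unit: kg: 1, m: 2, s: -2
SI base units of gravitational potential energy: kg·m²/s²

Answer: kg·m²/s²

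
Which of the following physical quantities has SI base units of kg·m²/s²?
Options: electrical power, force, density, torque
Checking the SI base units of each option:
  electrical power (P = IV): kg·m²/s³  ✗
  force (F = ma): kg·m/s²  ✗
  density (ρ = m/V): kg/m³  ✗
  torque (τ = Fr): kg·m²/s²  ✓ matches

Only torque has units kg·m²/s².

Answer: torque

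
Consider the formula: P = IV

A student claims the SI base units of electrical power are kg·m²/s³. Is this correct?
Units of each symbol in P = IV:
  I (current): A
  V (voltage, in volts): kg·m²/(s³·A)

Multiplying the contributions: [A] · [kg·m²/(s³·A)]
Adding exponents of each base unit: kg: 1, m: 2, s: -3
SI base units of electrical power: kg·m²/s³

The claimed units kg·m²/s³ match the derived units, so the claim is correct.

Answer: Yes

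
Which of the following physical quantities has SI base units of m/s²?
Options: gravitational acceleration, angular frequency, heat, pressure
Checking the SI base units of each option:
  gravitational acceleration (g = GM/r²): m/s²  ✓ matches
  angular frequency (ω = 2πf): 1/s  ✗
  heat (Q = mcΔT): kg·m²/s²  ✗
  pressure (P = F/A): kg/(m·s²)  ✗

Only gravitational acceleration has units m/s².

Answer: gravitational acceleration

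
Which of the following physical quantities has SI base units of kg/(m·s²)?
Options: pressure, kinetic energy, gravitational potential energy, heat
Checking the SI base units of each option:
  pressure (P = F/A): kg/(m·s²)  ✓ matches
  kinetic energy (E = ½mv²): kg·m²/s²  ✗
  gravitational potential energy (U = -GMm/r): kg·m²/s²  ✗
  heat (Q = mcΔT): kg·m²/s²  ✗

Only pressure has units kg/(m·s²).

Answer: pressure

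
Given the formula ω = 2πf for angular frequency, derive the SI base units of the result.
Units of each symbol in ω = 2πf:
  f (frequency): 1/s
  The factor 2π is dimensionless.

Multiplying the contributions: [1/s]
Adding exponents of each base unit: s: -1
SI base units of angular frequency: 1/s

Answer: 1/s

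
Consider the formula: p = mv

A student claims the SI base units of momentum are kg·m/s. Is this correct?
Units of each symbol in p = mv:
  m (mass): kg
  v (velocity): m/s

Multiplying the contributions: [kg] · [m/s]
Adding exponents of each base unit: kg: 1, m: 1, s: -1
SI base units of momentum: kg·m/s

The claimed units kg·m/s match the derived units, so the claim is correct.

Answer: Yes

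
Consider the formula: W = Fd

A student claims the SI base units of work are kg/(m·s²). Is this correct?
Units of each symbol in W = Fd:
  F (force): kg·m/s²
  d (displacement): m

Multiplying the contributions: [kg·m/s²] · [m]
Adding exponents of each base unit: kg: 1, m: 2, s: -2
SI base units of work: kg·m²/s²

The claimed units kg/(m·s²) (exponents kg: 1, m: -1, s: -2) do not match the derived units kg·m²/s² (exponents kg: 1, m: 2, s: -2), so the claim is incorrect.

Answer: No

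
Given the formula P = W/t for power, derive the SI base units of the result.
Units of each symbol in P = W/t:
  W (work): kg·m²/s²
  t (time): s  → in the denominator, contributes 1/s

Multiplying the contributions: [kg·m²/s²] · [1/s]
Adding exponents of each base unit: kg: 1, m: 2, s: -3
SI base units of power: kg·m²/s³

Answer: kg·m²/s³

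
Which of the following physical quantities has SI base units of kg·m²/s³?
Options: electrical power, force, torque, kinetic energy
Checking the SI base units of each option:
  electrical power (P = IV): kg·m²/s³  ✓ matches
  force (F = ma): kg·m/s²  ✗
  torque (τ = Fr): kg·m²/s²  ✗
  kinetic energy (E = ½mv²): kg·m²/s²  ✗

Only electrical power has units kg·m²/s³.

Answer: electrical power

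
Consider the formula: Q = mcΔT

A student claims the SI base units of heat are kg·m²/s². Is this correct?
Units of each symbol in Q = mcΔT:
  m (mass): kg
  c (specific heat capacity, in J/(kg·K)): m²/(s²·K)
  ΔT (temperature change): K

Multiplying the contributions: [kg] · [m²/(s²·K)] · [K]
Adding exponents of each base unit: kg: 1, m: 2, s: -2
SI base units of heat: kg·m²/s²

The claimed units kg·m²/s² match the derived units, so the claim is correct.

Answer: Yes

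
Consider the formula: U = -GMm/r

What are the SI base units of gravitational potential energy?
Units of each symbol in U = -GMm/r:
  G (gravitational constant): m³/(kg·s²)
  M (mass): kg
  m (mass): kg
  r (distance): m  → in the denominator, contributes 1/m
  The minus sign does not affect the units.

Multiplying the contributions: [m³/(kg·s²)] · [kg] · [kg] · [1/m]
Adding exponents of each base unit: kg: 1, m: 2, s: -2
SI base units of gravitational potential energy: kg·m²/s²

Answer: kg·m²/s²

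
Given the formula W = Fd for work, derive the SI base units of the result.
Units of each symbol in W = Fd:
  F (force): kg·m/s²
  d (displacement): m

Multiplying the contributions: [kg·m/s²] · [m]
Adding exponents of each base unit: kg: 1, m: 2, s: -2
SI base units of work: kg·m²/s²

Answer: kg·m²/s²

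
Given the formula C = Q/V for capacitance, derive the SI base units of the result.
Units of each symbol in C = Q/V:
  Q (charge, in coulombs): s·A
  V (voltage, in volts): kg·m²/(s³·A)  → in the denominator, contributes s³·A/(kg·m²)

Multiplying the contributions: [s·A] · [s³·A/(kg·m²)]
Adding exponents of each base unit: kg: -1, m: -2, s: 4, A: 2
SI base units of capacitance: s⁴·A²/(kg·m²)

Answer: s⁴·A²/(kg·m²)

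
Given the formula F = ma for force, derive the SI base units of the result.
Units of each symbol in F = ma:
  m (mass): kg
  a (acceleration): m/s²

Multiplying the contributions: [kg] · [m/s²]
Adding exponents of each base unit: kg: 1, m: 1, s: -2
SI base units of force: kg·m/s²

Answer: kg·m/s²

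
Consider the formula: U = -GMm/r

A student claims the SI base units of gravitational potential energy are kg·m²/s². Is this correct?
Units of each symbol in U = -GMm/r:
  G (gravitational constant): m³/(kg·s²)
  M (mass): kg
  m (mass): kg
  r (distance): m  → in the denominator, contributes 1/m
  The minus sign does not affect the units.

Multiplying the contributions: [m³/(kg·s²)] · [kg] · [kg] · [1/m]
Adding exponents of each base unit: kg: 1, m: 2, s: -2
SI base units of gravitational potential energy: kg·m²/s²

The claimed units kg·m²/s² match the derived units, so the claim is correct.

Answer: Yes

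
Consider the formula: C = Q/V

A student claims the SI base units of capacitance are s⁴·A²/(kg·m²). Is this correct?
Units of each symbol in C = Q/V:
  Q (charge, in coulombs): s·A
  V (voltage, in volts): kg·m²/(s³·A)  → in the denominator, contributes s³·A/(kg·m²)

Multiplying the contributions: [s·A] · [s³·A/(kg·m²)]
Adding exponents of each base unit: kg: -1, m: -2, s: 4, A: 2
SI base units of capacitance: s⁴·A²/(kg·m²)

The claimed units s⁴·A²/(kg·m²) match the derived units, so the claim is correct.

Answer: Yes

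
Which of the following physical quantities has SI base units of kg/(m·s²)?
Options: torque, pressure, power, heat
Checking the SI base units of each option:
  torque (τ = Fr): kg·m²/s²  ✗
  pressure (P = F/A): kg/(m·s²)  ✓ matches
  power (P = W/t): kg·m²/s³  ✗
  heat (Q = mcΔT): kg·m²/s²  ✗

Only pressure has units kg/(m·s²).

Answer: pressure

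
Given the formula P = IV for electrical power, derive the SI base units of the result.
Units of each symbol in P = IV:
  I (current): A
  V (voltage, in volts): kg·m²/(s³·A)

Multiplying the contributions: [A] · [kg·m²/(s³·A)]
Adding exponents of each base unit: kg: 1, m: 2, s: -3
SI base units of electrical power: kg·m²/s³

Answer: kg·m²/s³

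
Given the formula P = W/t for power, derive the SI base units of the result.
Units of each symbol in P = W/t:
  W (work): kg·m²/s²
  t (time): s  → in the denominator, contributes 1/s

Multiplying the contributions: [kg·m²/s²] · [1/s]
Adding exponents of each base unit: kg: 1, m: 2, s: -3
SI base units of power: kg·m²/s³

Answer: kg·m²/s³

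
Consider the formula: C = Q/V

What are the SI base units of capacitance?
Units of each symbol in C = Q/V:
  Q (charge, in coulombs): s·A
  V (voltage, in volts): kg·m²/(s³·A)  → in the denominator, contributes s³·A/(kg·m²)

Multiplying the contributions: [s·A] · [s³·A/(kg·m²)]
Adding exponents of each base unit: kg: -1, m: -2, s: 4, A: 2
SI base units of capacitance: s⁴·A²/(kg·m²)

Answer: s⁴·A²/(kg·m²)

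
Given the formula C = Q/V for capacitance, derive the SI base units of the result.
Units of each symbol in C = Q/V:
  Q (charge, in coulombs): s·A
  V (voltage, in volts): kg·m²/(s³·A)  → in the denominator, contributes s³·A/(kg·m²)

Multiplying the contributions: [s·A] · [s³·A/(kg·m²)]
Adding exponents of each base unit: kg: -1, m: -2, s: 4, A: 2
SI base units of capacitance: s⁴·A²/(kg·m²)

Answer: s⁴·A²/(kg·m²)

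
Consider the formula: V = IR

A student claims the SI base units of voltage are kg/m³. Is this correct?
Units of each symbol in V = IR:
  I (current): A
  R (resistance, in ohms): kg·m²/(s³·A²)

Multiplying the contributions: [A] · [kg·m²/(s³·A²)]
Adding exponents of each base unit: kg: 1, m: 2, s: -3, A: -1
SI base units of voltage: kg·m²/(s³·A)

The claimed units kg/m³ (exponents kg: 1, m: -3) do not match the derived units kg·m²/(s³·A) (exponents kg: 1, m: 2, s: -3, A: -1), so the claim is incorrect.

Answer: No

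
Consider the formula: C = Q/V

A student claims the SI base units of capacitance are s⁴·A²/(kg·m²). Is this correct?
Units of each symbol in C = Q/V:
  Q (charge, in coulombs): s·A
  V (voltage, in volts): kg·m²/(s³·A)  → in the denominator, contributes s³·A/(kg·m²)

Multiplying the contributions: [s·A] · [s³·A/(kg·m²)]
Adding exponents of each base unit: kg: -1, m: -2, s: 4, A: 2
SI base units of capacitance: s⁴·A²/(kg·m²)

The claimed units s⁴·A²/(kg·m²) match the derived units, so the claim is correct.

Answer: Yes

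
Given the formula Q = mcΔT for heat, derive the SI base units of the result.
Units of each symbol in Q = mcΔT:
  m (mass): kg
  c (specific heat capacity, in J/(kg·K)): m²/(s²·K)
  ΔT (temperature change): K

Multiplying the contributions: [kg] · [m²/(s²·K)] · [K]
Adding exponents of each base unit: kg: 1, m: 2, s: -2
SI base units of heat: kg·m²/s²

Answer: kg·m²/s²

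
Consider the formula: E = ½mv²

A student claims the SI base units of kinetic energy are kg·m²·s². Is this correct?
Units of each symbol in E = ½mv²:
  m (mass): kg
  v (speed): m/s  → to the power 2, contributes m²/s²
  The factor ½ is dimensionless.

Multiplying the contributions: [kg] · [m²/s²]
Adding exponents of each base unit: kg: 1, m: 2, s: -2
SI base units of kinetic energy: kg·m²/s²

The claimed units kg·m²·s² (exponents kg: 1, m: 2, s: 2) do not match the derived units kg·m²/s² (exponents kg: 1, m: 2, s: -2), so the claim is incorrect.

Answer: No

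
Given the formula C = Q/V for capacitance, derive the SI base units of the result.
Units of each symbol in C = Q/V:
  Q (charge, in coulombs): s·A
  V (voltage, in volts): kg·m²/(s³·A)  → in the denominator, contributes s³·A/(kg·m²)

Multiplying the contributions: [s·A] · [s³·A/(kg·m²)]
Adding exponents of each base unit: kg: -1, m: -2, s: 4, A: 2
SI base units of capacitance: s⁴·A²/(kg·m²)

Answer: s⁴·A²/(kg·m²)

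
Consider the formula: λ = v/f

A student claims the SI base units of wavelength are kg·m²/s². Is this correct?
Units of each symbol in λ = v/f:
  v (wave speed): m/s
  f (frequency): 1/s  → in the denominator, contributes s

Multiplying the contributions: [m/s] · [s]
Adding exponents of each base unit: m: 1
SI base units of wavelength: m

The claimed units kg·m²/s² (exponents kg: 1, m: 2, s: -2) do not match the derived units m (exponents m: 1), so the claim is incorrect.

Answer: No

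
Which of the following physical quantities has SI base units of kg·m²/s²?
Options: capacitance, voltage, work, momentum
Checking the SI base units of each option:
  capacitance (C = Q/V): s⁴·A²/(kg·m²)  ✗
  voltage (V = IR): kg·m²/(s³·A)  ✗
  work (W = Fd): kg·m²/s²  ✓ matches
  momentum (p = mv): kg·m/s  ✗

Only work has units kg·m²/s².

Answer: work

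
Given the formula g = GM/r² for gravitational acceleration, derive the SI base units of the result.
Units of each symbol in g = GM/r²:
  G (gravitational constant): m³/(kg·s²)
  M (mass): kg
  r (distance): m  → to the power 2 in the denominator, contributes 1/m²

Multiplying the contributions: [m³/(kg·s²)] · [kg] · [1/m²]
Adding exponents of each base unit: m: 1, s: -2
SI base units of gravitational acceleration: m/s²

Answer: m/s²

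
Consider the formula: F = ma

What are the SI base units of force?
Units of each symbol in F = ma:
  m (mass): kg
  a (acceleration): m/s²

Multiplying the contributions: [kg] · [m/s²]
Adding exponents of each base unit: kg: 1, m: 1, s: -2
SI base units of force: kg·m/s²

Answer: kg·m/s²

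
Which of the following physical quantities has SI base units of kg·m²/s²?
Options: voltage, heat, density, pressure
Checking the SI base units of each option:
  voltage (V = IR): kg·m²/(s³·A)  ✗
  heat (Q = mcΔT): kg·m²/s²  ✓ matches
  density (ρ = m/V): kg/m³  ✗
  pressure (P = F/A): kg/(m·s²)  ✗

Only heat has units kg·m²/s².

Answer: heat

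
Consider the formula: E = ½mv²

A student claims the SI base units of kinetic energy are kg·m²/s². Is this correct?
Units of each symbol in E = ½mv²:
  m (mass): kg
  v (speed): m/s  → to the power 2, contributes m²/s²
  The factor ½ is dimensionless.

Multiplying the contributions: [kg] · [m²/s²]
Adding exponents of each base unit: kg: 1, m: 2, s: -2
SI base units of kinetic energy: kg·m²/s²

The claimed units kg·m²/s² match the derived units, so the claim is correct.

Answer: Yes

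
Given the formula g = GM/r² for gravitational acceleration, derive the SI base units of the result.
Units of each symbol in g = GM/r²:
  G (gravitational constant): m³/(kg·s²)
  M (mass): kg
  r (distance): m  → to the power 2 in the denominator, contributes 1/m²

Multiplying the contributions: [m³/(kg·s²)] · [kg] · [1/m²]
Adding exponents of each base unit: m: 1, s: -2
SI base units of gravitational acceleration: m/s²

Answer: m/s²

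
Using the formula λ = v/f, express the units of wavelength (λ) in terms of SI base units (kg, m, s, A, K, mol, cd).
Units of each symbol in λ = v/f:
  v (wave speed): m/s
  f (frequency): 1/s  → in the denominator, contributes s

Multiplying the contributions: [m/s] · [s]
Adding exponents of each base unit: m: 1
SI base units of wavelength: m

Answer: m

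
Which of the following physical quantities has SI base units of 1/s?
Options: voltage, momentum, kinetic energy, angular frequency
Checking the SI base units of each option:
  voltage (V = IR): kg·m²/(s³·A)  ✗
  momentum (p = mv): kg·m/s  ✗
  kinetic energy (E = ½mv²): kg·m²/s²  ✗
  angular frequency (ω = 2πf): 1/s  ✓ matches

Only angular frequency has units 1/s.

Answer: angular frequency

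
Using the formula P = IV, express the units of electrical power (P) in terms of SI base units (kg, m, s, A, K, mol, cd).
Units of each symbol in P = IV:
  I (current): A
  V (voltage, in volts): kg·m²/(s³·A)

Multiplying the contributions: [A] · [kg·m²/(s³·A)]
Adding exponents of each base unit: kg: 1, m: 2, s: -3
SI base units of electrical power: kg·m²/s³

Answer: kg·m²/s³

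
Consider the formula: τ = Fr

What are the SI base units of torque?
Units of each symbol in τ = Fr:
  F (force): kg·m/s²
  r (lever arm): m

Multiplying the contributions: [kg·m/s²] · [m]
Adding exponents of each base unit: kg: 1, m: 2, s: -2
SI base units of torque: kg·m²/s²

Answer: kg·m²/s²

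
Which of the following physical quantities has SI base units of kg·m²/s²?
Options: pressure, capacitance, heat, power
Checking the SI base units of each option:
  pressure (P = F/A): kg/(m·s²)  ✗
  capacitance (C = Q/V): s⁴·A²/(kg·m²)  ✗
  heat (Q = mcΔT): kg·m²/s²  ✓ matches
  power (P = W/t): kg·m²/s³  ✗

Only heat has units kg·m²/s².

Answer: heat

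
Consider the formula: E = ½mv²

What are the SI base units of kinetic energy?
Units of each symbol in E = ½mv²:
  m (mass): kg
  v (speed): m/s  → to the power 2, contributes m²/s²
  The factor ½ is dimensionless.

Multiplying the contributions: [kg] · [m²/s²]
Adding exponents of each base unit: kg: 1, m: 2, s: -2
SI base units of kinetic energy: kg·m²/s²

Answer: kg·m²/s²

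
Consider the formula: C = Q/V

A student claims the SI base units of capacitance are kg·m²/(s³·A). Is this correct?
Units of each symbol in C = Q/V:
  Q (charge, in coulombs): s·A
  V (voltage, in volts): kg·m²/(s³·A)  → in the denominator, contributes s³·A/(kg·m²)

Multiplying the contributions: [s·A] · [s³·A/(kg·m²)]
Adding exponents of each base unit: kg: -1, m: -2, s: 4, A: 2
SI base units of capacitance: s⁴·A²/(kg·m²)

The claimed units kg·m²/(s³·A) (exponents kg: 1, m: 2, s: -3, A: -1) do not match the derived units s⁴·A²/(kg·m²) (exponents kg: -1, m: -2, s: 4, A: 2), so the claim is incorrect.

Answer: No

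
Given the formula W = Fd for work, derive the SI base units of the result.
Units of each symbol in W = Fd:
  F (force): kg·m/s²
  d (displacement): m

Multiplying the contributions: [kg·m/s²] · [m]
Adding exponents of each base unit: kg: 1, m: 2, s: -2
SI base units of work: kg·m²/s²

Answer: kg·m²/s²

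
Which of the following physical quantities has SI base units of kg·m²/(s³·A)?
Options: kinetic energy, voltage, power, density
Checking the SI base units of each option:
  kinetic energy (E = ½mv²): kg·m²/s²  ✗
  voltage (V = IR): kg·m²/(s³·A)  ✓ matches
  power (P = W/t): kg·m²/s³  ✗
  density (ρ = m/V): kg/m³  ✗

Only voltage has units kg·m²/(s³·A).

Answer: voltage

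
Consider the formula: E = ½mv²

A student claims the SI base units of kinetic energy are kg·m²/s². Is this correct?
Units of each symbol in E = ½mv²:
  m (mass): kg
  v (speed): m/s  → to the power 2, contributes m²/s²
  The factor ½ is dimensionless.

Multiplying the contributions: [kg] · [m²/s²]
Adding exponents of each base unit: kg: 1, m: 2, s: -2
SI base units of kinetic energy: kg·m²/s²

The claimed units kg·m²/s² match the derived units, so the claim is correct.

Answer: Yes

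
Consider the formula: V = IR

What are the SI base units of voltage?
Units of each symbol in V = IR:
  I (current): A
  R (resistance, in ohms): kg·m²/(s³·A²)

Multiplying the contributions: [A] · [kg·m²/(s³·A²)]
Adding exponents of each base unit: kg: 1, m: 2, s: -3, A: -1
SI base units of voltage: kg·m²/(s³·A)

Answer: kg·m²/(s³·A)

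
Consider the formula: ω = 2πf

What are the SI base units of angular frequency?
Units of each symbol in ω = 2πf:
  f (frequency): 1/s
  The factor 2π is dimensionless.

Multiplying the contributions: [1/s]
Adding exponents of each base unit: s: -1
SI base units of angular frequency: 1/s

Answer: 1/s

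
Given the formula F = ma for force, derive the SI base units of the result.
Units of each symbol in F = ma:
  m (mass): kg
  a (acceleration): m/s²

Multiplying the contributions: [kg] · [m/s²]
Adding exponents of each base unit: kg: 1, m: 1, s: -2
SI base units of force: kg·m/s²

Answer: kg·m/s²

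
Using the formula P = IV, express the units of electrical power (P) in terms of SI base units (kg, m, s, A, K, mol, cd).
Units of each symbol in P = IV:
  I (current): A
  V (voltage, in volts): kg·m²/(s³·A)

Multiplying the contributions: [A] · [kg·m²/(s³·A)]
Adding exponents of each base unit: kg: 1, m: 2, s: -3
SI base units of electrical power: kg·m²/s³

Answer: kg·m²/s³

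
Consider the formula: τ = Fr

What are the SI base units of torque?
Units of each symbol in τ = Fr:
  F (force): kg·m/s²
  r (lever arm): m

Multiplying the contributions: [kg·m/s²] · [m]
Adding exponents of each base unit: kg: 1, m: 2, s: -2
SI base units of torque: kg·m²/s²

Answer: kg·m²/s²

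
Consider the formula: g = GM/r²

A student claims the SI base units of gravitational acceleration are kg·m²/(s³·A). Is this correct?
Units of each symbol in g = GM/r²:
  G (gravitational constant): m³/(kg·s²)
  M (mass): kg
  r (distance): m  → to the power 2 in the denominator, contributes 1/m²

Multiplying the contributions: [m³/(kg·s²)] · [kg] · [1/m²]
Adding exponents of each base unit: m: 1, s: -2
SI base units of gravitational acceleration: m/s²

The claimed units kg·m²/(s³·A) (exponents kg: 1, m: 2, s: -3, A: -1) do not match the derived units m/s² (exponents m: 1, s: -2), so the claim is incorrect.

Answer: No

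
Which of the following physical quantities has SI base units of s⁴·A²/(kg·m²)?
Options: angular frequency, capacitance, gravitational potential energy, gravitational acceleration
Checking the SI base units of each option:
  angular frequency (ω = 2πf): 1/s  ✗
  capacitance (C = Q/V): s⁴·A²/(kg·m²)  ✓ matches
  gravitational potential energy (U = -GMm/r): kg·m²/s²  ✗
  gravitational acceleration (g = GM/r²): m/s²  ✗

Only capacitance has units s⁴·A²/(kg·m²).

Answer: capacitance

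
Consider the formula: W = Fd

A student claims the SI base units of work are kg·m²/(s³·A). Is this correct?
Units of each symbol in W = Fd:
  F (force): kg·m/s²
  d (displacement): m

Multiplying the contributions: [kg·m/s²] · [m]
Adding exponents of each base unit: kg: 1, m: 2, s: -2
SI base units of work: kg·m²/s²

The claimed units kg·m²/(s³·A) (exponents kg: 1, m: 2, s: -3, A: -1) do not match the derived units kg·m²/s² (exponents kg: 1, m: 2, s: -2), so the claim is incorrect.

Answer: No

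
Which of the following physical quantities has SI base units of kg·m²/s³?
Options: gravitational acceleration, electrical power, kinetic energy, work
Checking the SI base units of each option:
  gravitational acceleration (g = GM/r²): m/s²  ✗
  electrical power (P = IV): kg·m²/s³  ✓ matches
  kinetic energy (E = ½mv²): kg·m²/s²  ✗
  work (W = Fd): kg·m²/s²  ✗

Only electrical power has units kg·m²/s³.

Answer: electrical power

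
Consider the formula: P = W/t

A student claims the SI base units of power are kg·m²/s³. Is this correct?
Units of each symbol in P = W/t:
  W (work): kg·m²/s²
  t (time): s  → in the denominator, contributes 1/s

Multiplying the contributions: [kg·m²/s²] · [1/s]
Adding exponents of each base unit: kg: 1, m: 2, s: -3
SI base units of power: kg·m²/s³

The claimed units kg·m²/s³ match the derived units, so the claim is correct.

Answer: Yes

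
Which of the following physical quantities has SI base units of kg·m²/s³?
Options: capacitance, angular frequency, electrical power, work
Checking the SI base units of each option:
  capacitance (C = Q/V): s⁴·A²/(kg·m²)  ✗
  angular frequency (ω = 2πf): 1/s  ✗
  electrical power (P = IV): kg·m²/s³  ✓ matches
  work (W = Fd): kg·m²/s²  ✗

Only electrical power has units kg·m²/s³.

Answer: electrical power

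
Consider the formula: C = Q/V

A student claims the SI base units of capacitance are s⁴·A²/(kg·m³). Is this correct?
Units of each symbol in C = Q/V:
  Q (charge, in coulombs): s·A
  V (voltage, in volts): kg·m²/(s³·A)  → in the denominator, contributes s³·A/(kg·m²)

Multiplying the contributions: [s·A] · [s³·A/(kg·m²)]
Adding exponents of each base unit: kg: -1, m: -2, s: 4, A: 2
SI base units of capacitance: s⁴·A²/(kg·m²)

The claimed units s⁴·A²/(kg·m³) (exponents kg: -1, m: -3, s: 4, A: 2) do not match the derived units s⁴·A²/(kg·m²) (exponents kg: -1, m: -2, s: 4, A: 2), so the claim is incorrect.

Answer: No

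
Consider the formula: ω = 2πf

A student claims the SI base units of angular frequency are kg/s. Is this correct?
Units of each symbol in ω = 2πf:
  f (frequency): 1/s
  The factor 2π is dimensionless.

Multiplying the contributions: [1/s]
Adding exponents of each base unit: s: -1
SI base units of angular frequency: 1/s

The claimed units kg/s (exponents kg: 1, s: -1) do not match the derived units 1/s (exponents s: -1), so the claim is incorrect.

Answer: No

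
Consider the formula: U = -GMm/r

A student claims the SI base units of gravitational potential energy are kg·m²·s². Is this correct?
Units of each symbol in U = -GMm/r:
  G (gravitational constant): m³/(kg·s²)
  M (mass): kg
  m (mass): kg
  r (distance): m  → in the denominator, contributes 1/m
  The minus sign does not affect the units.

Multiplying the contributions: [m³/(kg·s²)] · [kg] · [kg] · [1/m]
Adding exponents of each base unit: kg: 1, m: 2, s: -2
SI base units of gravitational potential energy: kg·m²/s²

The claimed units kg·m²·s² (exponents kg: 1, m: 2, s: 2) do not match the derived units kg·m²/s² (exponents kg: 1, m: 2, s: -2), so the claim is incorrect.

Answer: No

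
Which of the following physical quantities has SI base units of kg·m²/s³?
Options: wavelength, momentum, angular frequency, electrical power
Checking the SI base units of each option:
  wavelength (λ = v/f): m  ✗
  momentum (p = mv): kg·m/s  ✗
  angular frequency (ω = 2πf): 1/s  ✗
  electrical power (P = IV): kg·m²/s³  ✓ matches

Only electrical power has units kg·m²/s³.

Answer: electrical power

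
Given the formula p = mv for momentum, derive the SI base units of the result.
Units of each symbol in p = mv:
  m (mass): kg
  v (velocity): m/s

Multiplying the contributions: [kg] · [m/s]
Adding exponents of each base unit: kg: 1, m: 1, s: -1
SI base units of momentum: kg·m/s

Answer: kg·m/s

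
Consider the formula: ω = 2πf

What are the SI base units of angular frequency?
Units of each symbol in ω = 2πf:
  f (frequency): 1/s
  The factor 2π is dimensionless.

Multiplying the contributions: [1/s]
Adding exponents of each base unit: s: -1
SI base units of angular frequency: 1/s

Answer: 1/s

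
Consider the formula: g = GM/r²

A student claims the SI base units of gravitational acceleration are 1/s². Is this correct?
Units of each symbol in g = GM/r²:
  G (gravitational constant): m³/(kg·s²)
  M (mass): kg
  r (distance): m  → to the power 2 in the denominator, contributes 1/m²

Multiplying the contributions: [m³/(kg·s²)] · [kg] · [1/m²]
Adding exponents of each base unit: m: 1, s: -2
SI base units of gravitational acceleration: m/s²

The claimed units 1/s² (exponents s: -2) do not match the derived units m/s² (exponents m: 1, s: -2), so the claim is incorrect.

Answer: No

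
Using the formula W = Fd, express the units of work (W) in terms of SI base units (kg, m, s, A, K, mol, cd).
Units of each symbol in W = Fd:
  F (force): kg·m/s²
  d (displacement): m

Multiplying the contributions: [kg·m/s²] · [m]
Adding exponents of each base unit: kg: 1, m: 2, s: -2
SI base units of work: kg·m²/s²

Answer: kg·m²/s²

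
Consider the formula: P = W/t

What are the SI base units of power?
Units of each symbol in P = W/t:
  W (work): kg·m²/s²
  t (time): s  → in the denominator, contributes 1/s

Multiplying the contributions: [kg·m²/s²] · [1/s]
Adding exponents of each base unit: kg: 1, m: 2, s: -3
SI base units of power: kg·m²/s³

Answer: kg·m²/s³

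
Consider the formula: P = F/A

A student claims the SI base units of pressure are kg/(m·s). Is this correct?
Units of each symbol in P = F/A:
  F (force): kg·m/s²
  A (area): m²  → in the denominator, contributes 1/m²

Multiplying the contributions: [kg·m/s²] · [1/m²]
Adding exponents of each base unit: kg: 1, m: -1, s: -2
SI base units of pressure: kg/(m·s²)

The claimed units kg/(m·s) (exponents kg: 1, m: -1, s: -1) do not match the derived units kg/(m·s²) (exponents kg: 1, m: -1, s: -2), so the claim is incorrect.

Answer: No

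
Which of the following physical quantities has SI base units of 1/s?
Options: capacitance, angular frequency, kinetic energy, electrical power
Checking the SI base units of each option:
  capacitance (C = Q/V): s⁴·A²/(kg·m²)  ✗
  angular frequency (ω = 2πf): 1/s  ✓ matches
  kinetic energy (E = ½mv²): kg·m²/s²  ✗
  electrical power (P = IV): kg·m²/s³  ✗

Only angular frequency has units 1/s.

Answer: angular frequency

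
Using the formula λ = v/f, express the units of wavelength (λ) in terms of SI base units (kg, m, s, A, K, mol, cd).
Units of each symbol in λ = v/f:
  v (wave speed): m/s
  f (frequency): 1/s  → in the denominator, contributes s

Multiplying the contributions: [m/s] · [s]
Adding exponents of each base unit: m: 1
SI base units of wavelength: m

Answer: m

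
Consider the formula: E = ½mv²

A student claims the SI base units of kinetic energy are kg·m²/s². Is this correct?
Units of each symbol in E = ½mv²:
  m (mass): kg
  v (speed): m/s  → to the power 2, contributes m²/s²
  The factor ½ is dimensionless.

Multiplying the contributions: [kg] · [m²/s²]
Adding exponents of each base unit: kg: 1, m: 2, s: -2
SI base units of kinetic energy: kg·m²/s²

The claimed units kg·m²/s² match the derived units, so the claim is correct.

Answer: Yes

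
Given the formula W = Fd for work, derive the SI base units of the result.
Units of each symbol in W = Fd:
  F (force): kg·m/s²
  d (displacement): m

Multiplying the contributions: [kg·m/s²] · [m]
Adding exponents of each base unit: kg: 1, m: 2, s: -2
SI base units of work: kg·m²/s²

Answer: kg·m²/s²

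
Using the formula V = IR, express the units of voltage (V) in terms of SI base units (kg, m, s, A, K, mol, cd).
Units of each symbol in V = IR:
  I (current): A
  R (resistance, in ohms): kg·m²/(s³·A²)

Multiplying the contributions: [A] · [kg·m²/(s³·A²)]
Adding exponents of each base unit: kg: 1, m: 2, s: -3, A: -1
SI base units of voltage: kg·m²/(s³·A)

Answer: kg·m²/(s³·A)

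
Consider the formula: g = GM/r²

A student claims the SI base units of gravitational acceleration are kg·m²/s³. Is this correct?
Units of each symbol in g = GM/r²:
  G (gravitational constant): m³/(kg·s²)
  M (mass): kg
  r (distance): m  → to the power 2 in the denominator, contributes 1/m²

Multiplying the contributions: [m³/(kg·s²)] · [kg] · [1/m²]
Adding exponents of each base unit: m: 1, s: -2
SI base units of gravitational acceleration: m/s²

The claimed units kg·m²/s³ (exponents kg: 1, m: 2, s: -3) do not match the derived units m/s² (exponents m: 1, s: -2), so the claim is incorrect.

Answer: No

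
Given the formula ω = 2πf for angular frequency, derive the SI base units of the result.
Units of each symbol in ω = 2πf:
  f (frequency): 1/s
  The factor 2π is dimensionless.

Multiplying the contributions: [1/s]
Adding exponents of each base unit: s: -1
SI base units of angular frequency: 1/s

Answer: 1/s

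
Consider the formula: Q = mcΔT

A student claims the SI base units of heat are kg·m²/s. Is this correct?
Units of each symbol in Q = mcΔT:
  m (mass): kg
  c (specific heat capacity, in J/(kg·K)): m²/(s²·K)
  ΔT (temperature change): K

Multiplying the contributions: [kg] · [m²/(s²·K)] · [K]
Adding exponents of each base unit: kg: 1, m: 2, s: -2
SI base units of heat: kg·m²/s²

The claimed units kg·m²/s (exponents kg: 1, m: 2, s: -1) do not match the derived units kg·m²/s² (exponents kg: 1, m: 2, s: -2), so the claim is incorrect.

Answer: No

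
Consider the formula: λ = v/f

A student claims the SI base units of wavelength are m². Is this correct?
Units of each symbol in λ = v/f:
  v (wave speed): m/s
  f (frequency): 1/s  → in the denominator, contributes s

Multiplying the contributions: [m/s] · [s]
Adding exponents of each base unit: m: 1
SI base units of wavelength: m

The claimed units m² (exponents m: 2) do not match the derived units m (exponents m: 1), so the claim is incorrect.

Answer: No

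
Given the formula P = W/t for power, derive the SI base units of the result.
Units of each symbol in P = W/t:
  W (work): kg·m²/s²
  t (time): s  → in the denominator, contributes 1/s

Multiplying the contributions: [kg·m²/s²] · [1/s]
Adding exponents of each base unit: kg: 1, m: 2, s: -3
SI base units of power: kg·m²/s³

Answer: kg·m²/s³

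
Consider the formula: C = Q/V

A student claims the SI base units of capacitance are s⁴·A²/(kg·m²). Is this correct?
Units of each symbol in C = Q/V:
  Q (charge, in coulombs): s·A
  V (voltage, in volts): kg·m²/(s³·A)  → in the denominator, contributes s³·A/(kg·m²)

Multiplying the contributions: [s·A] · [s³·A/(kg·m²)]
Adding exponents of each base unit: kg: -1, m: -2, s: 4, A: 2
SI base units of capacitance: s⁴·A²/(kg·m²)

The claimed units s⁴·A²/(kg·m²) match the derived units, so the claim is correct.

Answer: Yes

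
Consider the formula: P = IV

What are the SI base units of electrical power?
Units of each symbol in P = IV:
  I (current): A
  V (voltage, in volts): kg·m²/(s³·A)

Multiplying the contributions: [A] · [kg·m²/(s³·A)]
Adding exponents of each base unit: kg: 1, m: 2, s: -3
SI base units of electrical power: kg·m²/s³

Answer: kg·m²/s³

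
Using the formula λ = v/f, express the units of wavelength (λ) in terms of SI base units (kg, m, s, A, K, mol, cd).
Units of each symbol in λ = v/f:
  v (wave speed): m/s
  f (frequency): 1/s  → in the denominator, contributes s

Multiplying the contributions: [m/s] · [s]
Adding exponents of each base unit: m: 1
SI base units of wavelength: m

Answer: m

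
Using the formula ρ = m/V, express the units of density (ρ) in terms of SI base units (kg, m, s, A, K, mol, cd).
Units of each symbol in ρ = m/V:
  m (mass): kg
  V (volume): m³  → in the denominator, contributes 1/m³

Multiplying the contributions: [kg] · [1/m³]
Adding exponents of each base unit: kg: 1, m: -3
SI base units of density: kg/m³

Answer: kg/m³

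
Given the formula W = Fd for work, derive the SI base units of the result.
Units of each symbol in W = Fd:
  F (force): kg·m/s²
  d (displacement): m

Multiplying the contributions: [kg·m/s²] · [m]
Adding exponents of each base unit: kg: 1, m: 2, s: -2
SI base units of work: kg·m²/s²

Answer: kg·m²/s²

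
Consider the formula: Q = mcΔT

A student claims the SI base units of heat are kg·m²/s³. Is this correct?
Units of each symbol in Q = mcΔT:
  m (mass): kg
  c (specific heat capacity, in J/(kg·K)): m²/(s²·K)
  ΔT (temperature change): K

Multiplying the contributions: [kg] · [m²/(s²·K)] · [K]
Adding exponents of each base unit: kg: 1, m: 2, s: -2
SI base units of heat: kg·m²/s²

The claimed units kg·m²/s³ (exponents kg: 1, m: 2, s: -3) do not match the derived units kg·m²/s² (exponents kg: 1, m: 2, s: -2), so the claim is incorrect.

Answer: No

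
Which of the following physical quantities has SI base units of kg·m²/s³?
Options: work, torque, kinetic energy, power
Checking the SI base units of each option:
  work (W = Fd): kg·m²/s²  ✗
  torque (τ = Fr): kg·m²/s²  ✗
  kinetic energy (E = ½mv²): kg·m²/s²  ✗
  power (P = W/t): kg·m²/s³  ✓ matches

Only power has units kg·m²/s³.

Answer: power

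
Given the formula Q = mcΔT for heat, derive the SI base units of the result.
Units of each symbol in Q = mcΔT:
  m (mass): kg
  c (specific heat capacity, in J/(kg·K)): m²/(s²·K)
  ΔT (temperature change): K

Multiplying the contributions: [kg] · [m²/(s²·K)] · [K]
Adding exponents of each base unit: kg: 1, m: 2, s: -2
SI base units of heat: kg·m²/s²

Answer: kg·m²/s²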